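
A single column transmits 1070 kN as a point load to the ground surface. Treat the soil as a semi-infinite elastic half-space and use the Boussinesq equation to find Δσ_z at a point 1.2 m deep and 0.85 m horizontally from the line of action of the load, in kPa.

Δσ_z ≈ 128 kPa

Boussinesq vertical stress below a point load on an elastic half-space:
Δσ_z = 3P/(2πz²) · [1 + (r/z)²]^(−5/2)
r/z = 0.85/1.2 = 0.70833; [1+(r/z)²]^(−5/2) = 0.36184.
Δσ_z = 3×1070/(2π×1.2²) × 0.36184 = 354.78 × 0.36184 = 128.4 kPa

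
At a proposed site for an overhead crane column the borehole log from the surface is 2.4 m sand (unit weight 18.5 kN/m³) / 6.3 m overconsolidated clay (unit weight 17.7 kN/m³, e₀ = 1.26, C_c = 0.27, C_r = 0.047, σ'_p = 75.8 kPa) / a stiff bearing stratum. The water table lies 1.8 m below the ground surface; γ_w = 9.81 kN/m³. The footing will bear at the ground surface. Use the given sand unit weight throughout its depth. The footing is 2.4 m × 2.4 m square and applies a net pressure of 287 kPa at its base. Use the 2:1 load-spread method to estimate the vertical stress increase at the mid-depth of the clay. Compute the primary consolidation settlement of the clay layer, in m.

Mid-depth of clay below the ground surface: z = 2.4 + 6.3/2 = 5.55 m.
Total vertical stress at mid-clay: σ_v = 18.5×2.4 + 17.7×3.15 = 100.16 kPa.
Pore pressure: u = 9.81×(5.55 − 1.8) = 36.788 kPa.
Initial effective stress: σ'_0 = σ_v − u = 100.16 − 36.788 = 63.372 kPa.
Stress increase at mid-clay by the 2:1 spreading method:
Δσ = qBL/((B+z)(L+z)) = 287×2.4×2.4/((2.4+5.55)(2.4+5.55)) = 26.156 kPa
Final effective stress: σ'_f = 63.372 + 26.156 = 89.528 kPa.
σ'_f = 89.528 > σ'_p = 75.8 kPa, so the stress path crosses the preconsolidation pressure — recompression up to σ'_p, then virgin compression beyond:
S_c = H/(1+e₀)·[C_r·log₁₀(σ'_p/σ'_0) + C_c·log₁₀(σ'_f/σ'_p)]
    = 6.3/2.26 × [0.047×log₁₀(75.8/63.372) + 0.27×log₁₀(89.528/75.8)]
    = 2.7876 × [0.0036553 + 0.019518] = 0.0646 m

S_c ≈ 0.0646 m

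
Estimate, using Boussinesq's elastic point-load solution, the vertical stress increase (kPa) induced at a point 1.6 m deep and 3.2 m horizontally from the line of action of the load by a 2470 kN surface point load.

Δσ_z ≈ 8.24 kPa

Boussinesq vertical stress below a point load on an elastic half-space:
Δσ_z = 3P/(2πz²) · [1 + (r/z)²]^(−5/2)
r/z = 3.2/1.6 = 2; [1+(r/z)²]^(−5/2) = 0.017889.
Δσ_z = 3×2470/(2π×1.6²) × 0.017889 = 460.68 × 0.017889 = 8.241 kPa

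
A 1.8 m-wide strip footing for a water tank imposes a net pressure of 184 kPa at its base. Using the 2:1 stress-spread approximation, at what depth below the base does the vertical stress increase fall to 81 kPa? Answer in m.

2:1 spreading — at depth z the loaded area has grown by z in each plan dimension:
qB/(B+z) = Δσ_z ⇒ z = qB/Δσ_z − B = 184×1.8/81 − 1.8 = 2.289 m

z ≈ 2.29 m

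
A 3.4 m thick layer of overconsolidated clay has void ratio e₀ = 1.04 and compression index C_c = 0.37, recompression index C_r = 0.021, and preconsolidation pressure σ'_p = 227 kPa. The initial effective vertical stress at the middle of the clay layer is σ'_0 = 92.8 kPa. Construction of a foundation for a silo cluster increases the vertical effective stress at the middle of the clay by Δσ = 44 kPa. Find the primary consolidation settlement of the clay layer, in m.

Final effective stress: σ'_f = 92.8 + 44 = 136.8 kPa.
σ'_f = 136.8 ≤ σ'_p = 227 kPa, so the clay remains overconsolidated and only the recompression index applies:
S_c = C_r·H/(1+e₀)·log₁₀(σ'_f/σ'_0) = 0.021×3.4/2.04×log₁₀(136.8/92.8)
    = 0.035001 × 0.16854 = 0.005899 m

S_c ≈ 0.0059 m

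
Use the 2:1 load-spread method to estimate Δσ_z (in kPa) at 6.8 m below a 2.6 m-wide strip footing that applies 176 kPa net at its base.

By the 2:1 method the load spreads at 1 horizontal : 2 vertical, so at depth z the loaded area has grown by z in each plan dimension:
Δσ = qB/(B+z) = 176×2.6/(2.6+6.8) = 48.681 kPa

Δσ_z ≈ 48.7 kPa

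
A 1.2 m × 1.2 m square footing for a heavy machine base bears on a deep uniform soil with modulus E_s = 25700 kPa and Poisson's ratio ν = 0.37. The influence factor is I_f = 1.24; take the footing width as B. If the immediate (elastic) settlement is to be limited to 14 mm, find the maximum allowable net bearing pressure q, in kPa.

q ≈ 280 kPa

S_e = q·B·(1−ν²)/E_s · I_f  ⇒  q = S_e·E_s / (B·(1−ν²)·I_f).
q = 0.014 × 25700 / (1.2 × 0.8631 × 1.24) = 280.2 kPa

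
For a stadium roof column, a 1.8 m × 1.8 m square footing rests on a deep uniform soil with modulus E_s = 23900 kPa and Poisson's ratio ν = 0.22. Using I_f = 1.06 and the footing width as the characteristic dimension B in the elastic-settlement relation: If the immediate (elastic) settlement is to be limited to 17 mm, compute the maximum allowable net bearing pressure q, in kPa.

S_e = q·B·(1−ν²)/E_s · I_f  ⇒  q = S_e·E_s / (B·(1−ν²)·I_f).
q = 0.017 × 23900 / (1.8 × 0.9516 × 1.06) = 223.8 kPa

q ≈ 224 kPa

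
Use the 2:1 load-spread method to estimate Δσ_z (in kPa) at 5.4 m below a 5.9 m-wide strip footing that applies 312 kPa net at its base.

By the 2:1 method the load spreads at 1 horizontal : 2 vertical, so at depth z the loaded area has grown by z in each plan dimension:
Δσ = qB/(B+z) = 312×5.9/(5.9+5.4) = 162.9 kPa

Δσ_z ≈ 163 kPa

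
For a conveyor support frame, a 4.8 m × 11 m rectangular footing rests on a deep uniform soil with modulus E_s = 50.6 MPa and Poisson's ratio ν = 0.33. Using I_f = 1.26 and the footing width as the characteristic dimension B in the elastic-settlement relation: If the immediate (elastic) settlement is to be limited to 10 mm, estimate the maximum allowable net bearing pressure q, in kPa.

q ≈ 93.9 kPa

E_s = 50.6 MPa = 50600 kPa.
S_e = q·B·(1−ν²)/E_s · I_f  ⇒  q = S_e·E_s / (B·(1−ν²)·I_f).
q = 0.01 × 50600 / (4.8 × 0.8911 × 1.26) = 93.89 kPa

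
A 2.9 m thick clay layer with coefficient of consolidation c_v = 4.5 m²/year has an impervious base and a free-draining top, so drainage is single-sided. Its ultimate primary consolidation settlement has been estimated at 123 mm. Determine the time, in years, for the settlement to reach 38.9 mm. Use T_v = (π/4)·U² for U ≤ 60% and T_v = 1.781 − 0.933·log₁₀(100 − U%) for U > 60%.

t ≈ 0.147 years

Drainage path length: H_d = H = 2.9 m (single drainage).
U = S(t)/S_ult = 38.9/123 = 0.3163.
U ≤ 60%: T_v = (π/4)·U² = (π/4)×0.31626² = 0.078556.
t = T_v·H_d²/c_v = 0.078556×2.9²/4.5 = 0.1468 years.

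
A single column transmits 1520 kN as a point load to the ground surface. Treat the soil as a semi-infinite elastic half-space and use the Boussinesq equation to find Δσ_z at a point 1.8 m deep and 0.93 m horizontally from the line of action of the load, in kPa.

Δσ_z ≈ 124 kPa

Boussinesq vertical stress below a point load on an elastic half-space:
Δσ_z = 3P/(2πz²) · [1 + (r/z)²]^(−5/2)
r/z = 0.93/1.8 = 0.51667; [1+(r/z)²]^(−5/2) = 0.55349.
Δσ_z = 3×1520/(2π×1.8²) × 0.55349 = 224 × 0.55349 = 124 kPa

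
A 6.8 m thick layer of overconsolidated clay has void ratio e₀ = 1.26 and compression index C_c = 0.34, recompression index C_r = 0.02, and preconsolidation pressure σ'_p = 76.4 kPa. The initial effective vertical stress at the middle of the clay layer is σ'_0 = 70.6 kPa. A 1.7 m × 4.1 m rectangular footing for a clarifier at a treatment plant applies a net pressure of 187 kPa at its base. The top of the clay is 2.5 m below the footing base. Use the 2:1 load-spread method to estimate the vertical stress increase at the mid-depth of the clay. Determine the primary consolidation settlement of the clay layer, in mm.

S_c ≈ 63.6 mm

Mid-depth of clay below the footing base: z = 2.5 + 6.8/2 = 5.9 m.
Stress increase at mid-clay by the 2:1 spreading method:
Δσ = qBL/((B+z)(L+z)) = 187×1.7×4.1/((1.7+5.9)(4.1+5.9)) = 17.15 kPa
Final effective stress: σ'_f = 70.6 + 17.15 = 87.75 kPa.
σ'_f = 87.75 > σ'_p = 76.4 kPa, so the stress path crosses the preconsolidation pressure — recompression up to σ'_p, then virgin compression beyond:
S_c = H/(1+e₀)·[C_r·log₁₀(σ'_p/σ'_0) + C_c·log₁₀(σ'_f/σ'_p)]
    = 6.8/2.26 × [0.02×log₁₀(76.4/70.6) + 0.34×log₁₀(87.75/76.4)]
    = 3.0088 × [0.00068577 + 0.020452] = 0.0636 m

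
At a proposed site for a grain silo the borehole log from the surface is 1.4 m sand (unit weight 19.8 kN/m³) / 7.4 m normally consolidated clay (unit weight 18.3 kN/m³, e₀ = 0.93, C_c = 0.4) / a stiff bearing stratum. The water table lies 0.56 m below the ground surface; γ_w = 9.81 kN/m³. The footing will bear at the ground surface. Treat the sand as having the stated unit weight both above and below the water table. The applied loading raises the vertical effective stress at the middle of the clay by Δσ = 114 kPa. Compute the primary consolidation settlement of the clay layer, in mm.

Mid-depth of clay below the ground surface: z = 1.4 + 7.4/2 = 5.1 m.
Total vertical stress at mid-clay: σ_v = 19.8×1.4 + 18.3×3.7 = 95.43 kPa.
Pore pressure: u = 9.81×(5.1 − 0.56) = 44.537 kPa.
Initial effective stress: σ'_0 = σ_v − u = 95.43 − 44.537 = 50.893 kPa.
Final effective stress: σ'_f = σ'_0 + Δσ = 50.893 + 114 = 164.89 kPa.
Normally consolidated clay, so the full stress increment lies on the virgin compression line:
S_c = C_c·H/(1+e₀)·log₁₀(σ'_f/σ'_0) = 0.4×7.4/(1+0.93)×log₁₀(164.89/50.893)
    = 1.5337 × 0.51054 = 0.783 m

S_c ≈ 783 mm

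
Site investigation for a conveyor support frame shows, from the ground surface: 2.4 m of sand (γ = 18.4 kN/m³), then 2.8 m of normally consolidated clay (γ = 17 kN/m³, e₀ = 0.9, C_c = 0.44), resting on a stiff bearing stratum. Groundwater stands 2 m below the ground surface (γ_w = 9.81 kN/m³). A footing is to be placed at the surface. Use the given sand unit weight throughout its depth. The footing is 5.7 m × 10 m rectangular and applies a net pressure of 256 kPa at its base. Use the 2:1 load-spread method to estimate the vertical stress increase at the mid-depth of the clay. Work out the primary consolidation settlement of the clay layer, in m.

Mid-depth of clay below the ground surface: z = 2.4 + 2.8/2 = 3.8 m.
Total vertical stress at mid-clay: σ_v = 18.4×2.4 + 17×1.4 = 67.96 kPa.
Pore pressure: u = 9.81×(3.8 − 2) = 17.658 kPa.
Initial effective stress: σ'_0 = σ_v − u = 67.96 − 17.658 = 50.302 kPa.
Stress increase at mid-clay by the 2:1 spreading method:
Δσ = qBL/((B+z)(L+z)) = 256×5.7×10/((5.7+3.8)(10+3.8)) = 111.3 kPa
Final effective stress: σ'_f = σ'_0 + Δσ = 50.302 + 111.3 = 161.6 kPa.
Normally consolidated clay, so the full stress increment lies on the virgin compression line:
S_c = C_c·H/(1+e₀)·log₁₀(σ'_f/σ'_0) = 0.44×2.8/(1+0.9)×log₁₀(161.6/50.302)
    = 0.64842 × 0.50686 = 0.3287 m

S_c ≈ 0.329 m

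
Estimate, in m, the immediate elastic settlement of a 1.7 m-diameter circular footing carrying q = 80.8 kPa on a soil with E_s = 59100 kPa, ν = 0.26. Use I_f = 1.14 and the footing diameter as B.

Immediate (elastic) settlement: S_e = q·B·(1−ν²)/E_s · I_f.
S_e = 80.8 × 1.7 × (1 − 0.26²) / 59100 × 1.14
    = 80.8 × 1.7 × 0.9324 / 59100 × 1.14
    = 0.00247 m

S_e ≈ 0.00247 m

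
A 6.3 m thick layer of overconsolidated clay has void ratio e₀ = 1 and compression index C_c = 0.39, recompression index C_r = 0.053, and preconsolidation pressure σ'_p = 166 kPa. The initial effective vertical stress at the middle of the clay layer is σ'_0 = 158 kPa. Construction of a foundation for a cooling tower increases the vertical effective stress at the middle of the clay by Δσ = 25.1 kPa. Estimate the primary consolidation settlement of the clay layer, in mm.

Final effective stress: σ'_f = 158 + 25.1 = 183.1 kPa.
σ'_f = 183.1 > σ'_p = 166 kPa, so the stress path crosses the preconsolidation pressure — recompression up to σ'_p, then virgin compression beyond:
S_c = H/(1+e₀)·[C_r·log₁₀(σ'_p/σ'_0) + C_c·log₁₀(σ'_f/σ'_p)]
    = 6.3/2 × [0.053×log₁₀(166/158) + 0.39×log₁₀(183.1/166)]
    = 3.15 × [0.0011369 + 0.016606] = 0.05589 m

S_c ≈ 55.9 mm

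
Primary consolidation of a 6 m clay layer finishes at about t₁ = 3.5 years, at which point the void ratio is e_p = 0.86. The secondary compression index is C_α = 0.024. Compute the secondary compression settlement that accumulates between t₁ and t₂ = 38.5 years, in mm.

S_s ≈ 80.6 mm

Secondary compression: S_s = C_α·H/(1+e_p)·log₁₀(t₂/t₁)
S_s = 0.024×6/(1+0.86)×log₁₀(38.5/3.5)
    = 0.07742 × 1.041 = 0.08062 m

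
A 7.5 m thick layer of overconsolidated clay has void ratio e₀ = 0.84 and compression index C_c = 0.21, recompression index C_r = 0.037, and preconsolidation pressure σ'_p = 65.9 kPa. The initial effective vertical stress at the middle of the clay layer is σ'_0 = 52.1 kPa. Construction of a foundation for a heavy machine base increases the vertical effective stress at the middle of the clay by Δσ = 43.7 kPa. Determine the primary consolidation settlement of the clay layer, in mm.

S_c ≈ 154 mm

Final effective stress: σ'_f = 52.1 + 43.7 = 95.8 kPa.
σ'_f = 95.8 > σ'_p = 65.9 kPa, so the stress path crosses the preconsolidation pressure — recompression up to σ'_p, then virgin compression beyond:
S_c = H/(1+e₀)·[C_r·log₁₀(σ'_p/σ'_0) + C_c·log₁₀(σ'_f/σ'_p)]
    = 7.5/1.84 × [0.037×log₁₀(65.9/52.1) + 0.21×log₁₀(95.8/65.9)]
    = 4.0761 × [0.0037758 + 0.034121] = 0.1545 m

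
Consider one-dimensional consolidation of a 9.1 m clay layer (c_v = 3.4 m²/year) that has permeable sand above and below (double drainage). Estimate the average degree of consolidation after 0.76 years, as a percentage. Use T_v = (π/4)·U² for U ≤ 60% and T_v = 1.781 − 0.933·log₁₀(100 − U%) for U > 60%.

Drainage path length: H_d = H/2 = 4.55 m (double drainage).
T_v = c_v·t/H_d² = 3.4×0.76/4.55² = 0.12482.
T_v = 0.12482 corresponds to the U ≤ 60% branch:
U = √(4T_v/π) = 0.3987

U ≈ 39.9 %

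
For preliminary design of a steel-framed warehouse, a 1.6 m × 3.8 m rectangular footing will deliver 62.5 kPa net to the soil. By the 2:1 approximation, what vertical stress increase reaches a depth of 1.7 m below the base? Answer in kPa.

By the 2:1 method the load spreads at 1 horizontal : 2 vertical, so at depth z the loaded area has grown by z in each plan dimension:
Δσ = qBL/((B+z)(L+z)) = 62.5×1.6×3.8/((1.6+1.7)(3.8+1.7)) = 20.937 kPa

Δσ_z ≈ 20.9 kPa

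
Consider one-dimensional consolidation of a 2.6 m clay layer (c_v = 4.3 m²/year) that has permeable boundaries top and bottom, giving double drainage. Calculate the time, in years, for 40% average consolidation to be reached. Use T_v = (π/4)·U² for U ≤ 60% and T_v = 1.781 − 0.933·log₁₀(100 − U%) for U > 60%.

Drainage path length: H_d = H/2 = 1.3 m (double drainage).
U ≤ 60%: T_v = (π/4)·U² = (π/4)×0.4² = 0.12566.
t = T_v·H_d²/c_v = 0.12566×1.3²/4.3 = 0.04939 years.

t ≈ 0.0494 years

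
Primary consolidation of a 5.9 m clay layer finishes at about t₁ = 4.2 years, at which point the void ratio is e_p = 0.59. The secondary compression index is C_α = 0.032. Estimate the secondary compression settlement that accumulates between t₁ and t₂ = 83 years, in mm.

S_s ≈ 154 mm

Secondary compression: S_s = C_α·H/(1+e_p)·log₁₀(t₂/t₁)
S_s = 0.032×5.9/(1+0.59)×log₁₀(83/4.2)
    = 0.1187 × 1.296 = 0.1539 m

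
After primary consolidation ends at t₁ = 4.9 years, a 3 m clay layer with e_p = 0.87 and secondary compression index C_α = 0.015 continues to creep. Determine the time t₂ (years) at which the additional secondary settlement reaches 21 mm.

t₂ ≈ 36.5 years

S_s = C_α·H/(1+e_p)·log₁₀(t₂/t₁) ⇒ log₁₀(t₂/t₁) = S_s·(1+e_p)/(C_α·H).
log₁₀(t₂/t₁) = 0.021 × (1+0.87) / (0.015×3) = 0.8727
t₂ = t₁ × 10^0.8727 = 4.9 × 7.459 = 36.55 years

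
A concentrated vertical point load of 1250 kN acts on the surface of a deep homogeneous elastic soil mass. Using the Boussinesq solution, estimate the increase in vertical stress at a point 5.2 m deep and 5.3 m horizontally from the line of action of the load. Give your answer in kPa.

Δσ_z ≈ 3.72 kPa

Boussinesq vertical stress below a point load on an elastic half-space:
Δσ_z = 3P/(2πz²) · [1 + (r/z)²]^(−5/2)
r/z = 5.3/5.2 = 1.0192; [1+(r/z)²]^(−5/2) = 0.16848.
Δσ_z = 3×1250/(2π×5.2²) × 0.16848 = 22.072 × 0.16848 = 3.719 kPa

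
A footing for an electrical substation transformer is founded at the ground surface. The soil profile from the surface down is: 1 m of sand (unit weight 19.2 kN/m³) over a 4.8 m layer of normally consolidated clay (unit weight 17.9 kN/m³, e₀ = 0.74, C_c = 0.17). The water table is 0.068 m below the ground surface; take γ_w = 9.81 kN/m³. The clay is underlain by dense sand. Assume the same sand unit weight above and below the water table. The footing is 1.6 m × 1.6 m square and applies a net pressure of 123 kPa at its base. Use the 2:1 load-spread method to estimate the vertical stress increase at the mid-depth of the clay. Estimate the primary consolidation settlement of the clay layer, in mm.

S_c ≈ 72.5 mm

Mid-depth of clay below the ground surface: z = 1 + 4.8/2 = 3.4 m.
Total vertical stress at mid-clay: σ_v = 19.2×1 + 17.9×2.4 = 62.16 kPa.
Pore pressure: u = 9.81×(3.4 − 0.068) = 32.687 kPa.
Initial effective stress: σ'_0 = σ_v − u = 62.16 − 32.687 = 29.473 kPa.
Stress increase at mid-clay by the 2:1 spreading method:
Δσ = qBL/((B+z)(L+z)) = 123×1.6×1.6/((1.6+3.4)(1.6+3.4)) = 12.595 kPa
Final effective stress: σ'_f = σ'_0 + Δσ = 29.473 + 12.595 = 42.068 kPa.
Normally consolidated clay, so the full stress increment lies on the virgin compression line:
S_c = C_c·H/(1+e₀)·log₁₀(σ'_f/σ'_0) = 0.17×4.8/(1+0.74)×log₁₀(42.068/29.473)
    = 0.46897 × 0.15453 = 0.07247 m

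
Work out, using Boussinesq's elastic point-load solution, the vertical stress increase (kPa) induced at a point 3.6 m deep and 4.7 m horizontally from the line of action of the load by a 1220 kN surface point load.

Boussinesq vertical stress below a point load on an elastic half-space:
Δσ_z = 3P/(2πz²) · [1 + (r/z)²]^(−5/2)
r/z = 4.7/3.6 = 1.3056; [1+(r/z)²]^(−5/2) = 0.083137.
Δσ_z = 3×1220/(2π×3.6²) × 0.083137 = 44.947 × 0.083137 = 3.737 kPa

Δσ_z ≈ 3.74 kPa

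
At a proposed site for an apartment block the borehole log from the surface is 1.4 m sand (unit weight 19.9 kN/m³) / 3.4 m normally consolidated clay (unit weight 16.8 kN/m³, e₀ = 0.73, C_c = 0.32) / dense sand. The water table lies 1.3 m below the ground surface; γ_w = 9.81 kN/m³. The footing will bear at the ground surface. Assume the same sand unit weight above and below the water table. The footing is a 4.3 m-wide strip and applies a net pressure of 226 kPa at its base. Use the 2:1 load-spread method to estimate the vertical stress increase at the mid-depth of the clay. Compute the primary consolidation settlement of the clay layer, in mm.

Mid-depth of clay below the ground surface: z = 1.4 + 3.4/2 = 3.1 m.
Total vertical stress at mid-clay: σ_v = 19.9×1.4 + 16.8×1.7 = 56.42 kPa.
Pore pressure: u = 9.81×(3.1 − 1.3) = 17.658 kPa.
Initial effective stress: σ'_0 = σ_v − u = 56.42 − 17.658 = 38.762 kPa.
Stress increase at mid-clay by the 2:1 spreading method:
Δσ = qB/(B+z) = 226×4.3/(4.3+3.1) = 131.32 kPa
Final effective stress: σ'_f = σ'_0 + Δσ = 38.762 + 131.32 = 170.08 kPa.
Normally consolidated clay, so the full stress increment lies on the virgin compression line:
S_c = C_c·H/(1+e₀)·log₁₀(σ'_f/σ'_0) = 0.32×3.4/(1+0.73)×log₁₀(170.08/38.762)
    = 0.6289 × 0.64225 = 0.4039 m

S_c ≈ 404 mm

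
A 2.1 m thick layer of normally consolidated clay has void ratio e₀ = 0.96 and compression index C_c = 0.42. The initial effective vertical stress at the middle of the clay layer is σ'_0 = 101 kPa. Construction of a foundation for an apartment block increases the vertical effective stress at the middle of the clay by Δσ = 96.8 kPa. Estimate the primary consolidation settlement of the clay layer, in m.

S_c ≈ 0.131 m

Final effective stress: σ'_f = σ'_0 + Δσ = 101 + 96.8 = 197.8 kPa.
Normally consolidated clay, so the full stress increment lies on the virgin compression line:
S_c = C_c·H/(1+e₀)·log₁₀(σ'_f/σ'_0) = 0.42×2.1/(1+0.96)×log₁₀(197.8/101)
    = 0.45 × 0.2919 = 0.1314 m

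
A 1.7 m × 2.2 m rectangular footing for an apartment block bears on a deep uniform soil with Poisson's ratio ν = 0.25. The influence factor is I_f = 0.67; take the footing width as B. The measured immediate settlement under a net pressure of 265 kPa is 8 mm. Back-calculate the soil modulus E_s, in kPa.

E_s ≈ 35400 kPa

S_e = q·B·(1−ν²)/E_s · I_f  ⇒  E_s = q·B·(1−ν²)·I_f / S_e.
E_s = 265 × 1.7 × 0.9375 × 0.67 / 0.008 = 35370 kPa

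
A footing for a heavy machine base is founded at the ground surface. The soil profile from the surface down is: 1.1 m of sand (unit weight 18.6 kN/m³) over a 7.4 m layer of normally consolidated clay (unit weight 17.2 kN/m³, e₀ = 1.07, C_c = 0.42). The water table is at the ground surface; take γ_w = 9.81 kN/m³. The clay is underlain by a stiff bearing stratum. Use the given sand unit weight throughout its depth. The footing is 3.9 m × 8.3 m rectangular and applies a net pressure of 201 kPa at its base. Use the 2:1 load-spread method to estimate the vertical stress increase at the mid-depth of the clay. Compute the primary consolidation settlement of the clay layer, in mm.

Mid-depth of clay below the ground surface: z = 1.1 + 7.4/2 = 4.8 m.
Total vertical stress at mid-clay: σ_v = 18.6×1.1 + 17.2×3.7 = 84.1 kPa.
Pore pressure: u = 9.81×(4.8 − 0) = 47.088 kPa.
Initial effective stress: σ'_0 = σ_v − u = 84.1 − 47.088 = 37.012 kPa.
Stress increase at mid-clay by the 2:1 spreading method:
Δσ = qBL/((B+z)(L+z)) = 201×3.9×8.3/((3.9+4.8)(8.3+4.8)) = 57.088 kPa
Final effective stress: σ'_f = σ'_0 + Δσ = 37.012 + 57.088 = 94.1 kPa.
Normally consolidated clay, so the full stress increment lies on the virgin compression line:
S_c = C_c·H/(1+e₀)·log₁₀(σ'_f/σ'_0) = 0.42×7.4/(1+1.07)×log₁₀(94.1/37.012)
    = 1.5014 × 0.40525 = 0.6084 m

S_c ≈ 608 mm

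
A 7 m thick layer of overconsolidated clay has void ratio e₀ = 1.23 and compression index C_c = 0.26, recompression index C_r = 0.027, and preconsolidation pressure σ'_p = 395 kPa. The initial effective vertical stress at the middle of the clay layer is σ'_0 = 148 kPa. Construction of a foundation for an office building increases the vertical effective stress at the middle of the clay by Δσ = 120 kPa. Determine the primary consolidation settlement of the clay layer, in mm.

S_c ≈ 21.9 mm

Final effective stress: σ'_f = 148 + 120 = 268 kPa.
σ'_f = 268 ≤ σ'_p = 395 kPa, so the clay remains overconsolidated and only the recompression index applies:
S_c = C_r·H/(1+e₀)·log₁₀(σ'_f/σ'_0) = 0.027×7/2.23×log₁₀(268/148)
    = 0.084753 × 0.25787 = 0.02186 m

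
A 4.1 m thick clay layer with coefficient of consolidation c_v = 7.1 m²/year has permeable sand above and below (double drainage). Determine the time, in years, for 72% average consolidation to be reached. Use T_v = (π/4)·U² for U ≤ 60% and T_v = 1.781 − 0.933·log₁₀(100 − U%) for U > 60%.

t ≈ 0.255 years

Drainage path length: H_d = H/2 = 2.05 m (double drainage).
U > 60%: T_v = 1.781 − 0.933·log₁₀(100 − 72) = 0.4308.
t = T_v·H_d²/c_v = 0.4308×2.05²/7.1 = 0.255 years.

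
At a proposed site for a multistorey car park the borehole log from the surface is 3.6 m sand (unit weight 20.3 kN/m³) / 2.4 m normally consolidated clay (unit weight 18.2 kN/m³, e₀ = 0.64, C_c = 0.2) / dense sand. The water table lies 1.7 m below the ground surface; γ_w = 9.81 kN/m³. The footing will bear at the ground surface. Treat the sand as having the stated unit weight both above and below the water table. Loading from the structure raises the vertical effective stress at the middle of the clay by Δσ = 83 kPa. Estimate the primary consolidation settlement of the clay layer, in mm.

S_c ≈ 105 mm

Mid-depth of clay below the ground surface: z = 3.6 + 2.4/2 = 4.8 m.
Total vertical stress at mid-clay: σ_v = 20.3×3.6 + 18.2×1.2 = 94.92 kPa.
Pore pressure: u = 9.81×(4.8 − 1.7) = 30.411 kPa.
Initial effective stress: σ'_0 = σ_v − u = 94.92 − 30.411 = 64.509 kPa.
Final effective stress: σ'_f = σ'_0 + Δσ = 64.509 + 83 = 147.51 kPa.
Normally consolidated clay, so the full stress increment lies on the virgin compression line:
S_c = C_c·H/(1+e₀)·log₁₀(σ'_f/σ'_0) = 0.2×2.4/(1+0.64)×log₁₀(147.51/64.509)
    = 0.29268 × 0.3592 = 0.1051 m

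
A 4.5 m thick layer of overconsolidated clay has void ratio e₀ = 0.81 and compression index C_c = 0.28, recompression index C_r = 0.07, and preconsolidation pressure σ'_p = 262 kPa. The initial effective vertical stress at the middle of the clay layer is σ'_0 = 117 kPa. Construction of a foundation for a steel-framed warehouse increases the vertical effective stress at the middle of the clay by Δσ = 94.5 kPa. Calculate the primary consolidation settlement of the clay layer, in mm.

S_c ≈ 44.7 mm

Final effective stress: σ'_f = 117 + 94.5 = 211.5 kPa.
σ'_f = 211.5 ≤ σ'_p = 262 kPa, so the clay remains overconsolidated and only the recompression index applies:
S_c = C_r·H/(1+e₀)·log₁₀(σ'_f/σ'_0) = 0.07×4.5/1.81×log₁₀(211.5/117)
    = 0.17403 × 0.25712 = 0.04475 m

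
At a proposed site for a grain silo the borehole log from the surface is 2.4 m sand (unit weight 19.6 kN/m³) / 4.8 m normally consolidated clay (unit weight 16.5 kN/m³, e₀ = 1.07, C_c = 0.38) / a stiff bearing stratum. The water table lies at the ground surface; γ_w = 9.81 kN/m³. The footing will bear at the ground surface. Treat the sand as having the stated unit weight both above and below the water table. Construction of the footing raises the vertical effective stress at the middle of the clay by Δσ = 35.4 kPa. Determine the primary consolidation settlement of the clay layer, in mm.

Mid-depth of clay below the ground surface: z = 2.4 + 4.8/2 = 4.8 m.
Total vertical stress at mid-clay: σ_v = 19.6×2.4 + 16.5×2.4 = 86.64 kPa.
Pore pressure: u = 9.81×(4.8 − 0) = 47.088 kPa.
Initial effective stress: σ'_0 = σ_v − u = 86.64 − 47.088 = 39.552 kPa.
Final effective stress: σ'_f = σ'_0 + Δσ = 39.552 + 35.4 = 74.952 kPa.
Normally consolidated clay, so the full stress increment lies on the virgin compression line:
S_c = C_c·H/(1+e₀)·log₁₀(σ'_f/σ'_0) = 0.38×4.8/(1+1.07)×log₁₀(74.952/39.552)
    = 0.88116 × 0.27761 = 0.2446 m

S_c ≈ 245 mm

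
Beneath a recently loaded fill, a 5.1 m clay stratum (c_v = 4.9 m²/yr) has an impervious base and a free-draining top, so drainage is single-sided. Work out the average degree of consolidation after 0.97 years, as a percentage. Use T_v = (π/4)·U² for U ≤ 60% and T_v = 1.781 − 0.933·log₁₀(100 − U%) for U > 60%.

U ≈ 48.2 %

Drainage path length: H_d = H = 5.1 m (single drainage).
T_v = c_v·t/H_d² = 4.9×0.97/5.1² = 0.18274.
T_v = 0.18274 corresponds to the U ≤ 60% branch:
U = √(4T_v/π) = 0.4824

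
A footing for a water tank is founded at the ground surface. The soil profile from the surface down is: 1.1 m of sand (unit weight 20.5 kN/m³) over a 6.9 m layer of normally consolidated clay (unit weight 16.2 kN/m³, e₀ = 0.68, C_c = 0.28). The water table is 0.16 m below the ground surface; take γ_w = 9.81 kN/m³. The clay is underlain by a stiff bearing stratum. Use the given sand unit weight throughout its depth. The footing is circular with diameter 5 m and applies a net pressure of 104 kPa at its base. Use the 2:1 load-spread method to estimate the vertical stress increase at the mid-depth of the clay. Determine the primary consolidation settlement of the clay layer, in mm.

Mid-depth of clay below the ground surface: z = 1.1 + 6.9/2 = 4.55 m.
Total vertical stress at mid-clay: σ_v = 20.5×1.1 + 16.2×3.45 = 78.44 kPa.
Pore pressure: u = 9.81×(4.55 − 0.16) = 43.066 kPa.
Initial effective stress: σ'_0 = σ_v − u = 78.44 − 43.066 = 35.374 kPa.
Stress increase at mid-clay by the 2:1 spreading method:
Δσ ≈ qD²/(D+z)² = 104×5²/(5+4.55)² = 28.508 kPa
Final effective stress: σ'_f = σ'_0 + Δσ = 35.374 + 28.508 = 63.882 kPa.
Normally consolidated clay, so the full stress increment lies on the virgin compression line:
S_c = C_c·H/(1+e₀)·log₁₀(σ'_f/σ'_0) = 0.28×6.9/(1+0.68)×log₁₀(63.882/35.374)
    = 1.15 × 0.25669 = 0.2952 m

S_c ≈ 295 mm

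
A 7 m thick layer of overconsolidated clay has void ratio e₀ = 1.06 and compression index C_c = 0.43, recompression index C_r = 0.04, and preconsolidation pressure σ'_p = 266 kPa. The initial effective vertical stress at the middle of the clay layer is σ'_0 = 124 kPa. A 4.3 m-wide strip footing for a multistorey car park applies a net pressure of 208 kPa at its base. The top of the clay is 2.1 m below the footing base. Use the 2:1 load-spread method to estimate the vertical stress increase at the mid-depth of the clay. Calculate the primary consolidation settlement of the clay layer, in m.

Mid-depth of clay below the footing base: z = 2.1 + 7/2 = 5.6 m.
Stress increase at mid-clay by the 2:1 spreading method:
Δσ = qB/(B+z) = 208×4.3/(4.3+5.6) = 90.343 kPa
Final effective stress: σ'_f = 124 + 90.343 = 214.34 kPa.
σ'_f = 214.34 ≤ σ'_p = 266 kPa, so the clay remains overconsolidated and only the recompression index applies:
S_c = C_r·H/(1+e₀)·log₁₀(σ'_f/σ'_0) = 0.04×7/2.06×log₁₀(214.34/124)
    = 0.13592 × 0.23768 = 0.03231 m

S_c ≈ 0.0323 m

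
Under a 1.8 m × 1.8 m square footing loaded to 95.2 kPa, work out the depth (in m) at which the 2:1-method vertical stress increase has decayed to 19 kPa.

z ≈ 2.23 m

2:1 spreading — at depth z the loaded area has grown by z in each plan dimension:
qB²/(B+z)² = Δσ_z ⇒ z = B(√(q/Δσ_z) − 1) = 1.8×(√(95.2/19) − 1) = 2.229 m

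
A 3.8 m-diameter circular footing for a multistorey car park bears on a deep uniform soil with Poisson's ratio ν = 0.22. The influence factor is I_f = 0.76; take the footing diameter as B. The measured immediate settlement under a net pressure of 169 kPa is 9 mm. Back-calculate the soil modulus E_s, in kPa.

S_e = q·B·(1−ν²)/E_s · I_f  ⇒  E_s = q·B·(1−ν²)·I_f / S_e.
E_s = 169 × 3.8 × 0.9516 × 0.76 / 0.009 = 51610 kPa

E_s ≈ 51600 kPa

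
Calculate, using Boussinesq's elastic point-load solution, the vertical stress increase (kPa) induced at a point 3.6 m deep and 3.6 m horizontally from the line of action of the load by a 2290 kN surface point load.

Boussinesq vertical stress below a point load on an elastic half-space:
Δσ_z = 3P/(2πz²) · [1 + (r/z)²]^(−5/2)
r/z = 3.6/3.6 = 1; [1+(r/z)²]^(−5/2) = 0.17678.
Δσ_z = 3×2290/(2π×3.6²) × 0.17678 = 84.367 × 0.17678 = 14.91 kPa

Δσ_z ≈ 14.9 kPa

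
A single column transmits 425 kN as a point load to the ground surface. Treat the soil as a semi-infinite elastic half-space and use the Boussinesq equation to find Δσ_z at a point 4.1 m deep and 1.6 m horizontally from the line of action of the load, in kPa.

Δσ_z ≈ 8.47 kPa

Boussinesq vertical stress below a point load on an elastic half-space:
Δσ_z = 3P/(2πz²) · [1 + (r/z)²]^(−5/2)
r/z = 1.6/4.1 = 0.39024; [1+(r/z)²]^(−5/2) = 0.70161.
Δσ_z = 3×425/(2π×4.1²) × 0.70161 = 12.072 × 0.70161 = 8.47 kPa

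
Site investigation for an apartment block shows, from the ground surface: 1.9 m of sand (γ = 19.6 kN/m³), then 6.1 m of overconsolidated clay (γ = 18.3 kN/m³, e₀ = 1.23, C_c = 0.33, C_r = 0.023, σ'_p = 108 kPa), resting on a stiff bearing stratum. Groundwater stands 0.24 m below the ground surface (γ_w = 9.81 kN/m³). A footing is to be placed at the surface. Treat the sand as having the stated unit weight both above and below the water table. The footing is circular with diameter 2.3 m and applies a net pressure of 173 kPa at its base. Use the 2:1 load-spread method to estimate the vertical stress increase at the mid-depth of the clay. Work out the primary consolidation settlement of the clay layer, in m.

Mid-depth of clay below the ground surface: z = 1.9 + 6.1/2 = 4.95 m.
Total vertical stress at mid-clay: σ_v = 19.6×1.9 + 18.3×3.05 = 93.055 kPa.
Pore pressure: u = 9.81×(4.95 − 0.24) = 46.205 kPa.
Initial effective stress: σ'_0 = σ_v − u = 93.055 − 46.205 = 46.85 kPa.
Stress increase at mid-clay by the 2:1 spreading method:
Δσ ≈ qD²/(D+z)² = 173×2.3²/(2.3+4.95)² = 17.411 kPa
Final effective stress: σ'_f = 46.85 + 17.411 = 64.261 kPa.
σ'_f = 64.261 ≤ σ'_p = 108 kPa, so the clay remains overconsolidated and only the recompression index applies:
S_c = C_r·H/(1+e₀)·log₁₀(σ'_f/σ'_0) = 0.023×6.1/2.23×log₁₀(64.261/46.85)
    = 0.062914 × 0.13724 = 0.008634 m

S_c ≈ 0.00863 m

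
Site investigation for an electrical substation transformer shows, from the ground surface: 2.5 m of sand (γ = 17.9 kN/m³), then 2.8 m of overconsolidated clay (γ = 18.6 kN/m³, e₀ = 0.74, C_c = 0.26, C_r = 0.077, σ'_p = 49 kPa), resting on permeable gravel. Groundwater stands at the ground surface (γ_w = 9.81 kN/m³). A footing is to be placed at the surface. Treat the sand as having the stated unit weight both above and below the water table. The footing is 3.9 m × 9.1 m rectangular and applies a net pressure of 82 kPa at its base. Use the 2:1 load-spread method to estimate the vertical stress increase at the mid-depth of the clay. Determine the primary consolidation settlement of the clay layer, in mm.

Mid-depth of clay below the ground surface: z = 2.5 + 2.8/2 = 3.9 m.
Total vertical stress at mid-clay: σ_v = 17.9×2.5 + 18.6×1.4 = 70.79 kPa.
Pore pressure: u = 9.81×(3.9 − 0) = 38.259 kPa.
Initial effective stress: σ'_0 = σ_v − u = 70.79 − 38.259 = 32.531 kPa.
Stress increase at mid-clay by the 2:1 spreading method:
Δσ = qBL/((B+z)(L+z)) = 82×3.9×9.1/((3.9+3.9)(9.1+3.9)) = 28.7 kPa
Final effective stress: σ'_f = 32.531 + 28.7 = 61.231 kPa.
σ'_f = 61.231 > σ'_p = 49 kPa, so the stress path crosses the preconsolidation pressure — recompression up to σ'_p, then virgin compression beyond:
S_c = H/(1+e₀)·[C_r·log₁₀(σ'_p/σ'_0) + C_c·log₁₀(σ'_f/σ'_p)]
    = 2.8/1.74 × [0.077×log₁₀(49/32.531) + 0.26×log₁₀(61.231/49)]
    = 1.6092 × [0.013698 + 0.025162] = 0.06253 m

S_c ≈ 62.5 mm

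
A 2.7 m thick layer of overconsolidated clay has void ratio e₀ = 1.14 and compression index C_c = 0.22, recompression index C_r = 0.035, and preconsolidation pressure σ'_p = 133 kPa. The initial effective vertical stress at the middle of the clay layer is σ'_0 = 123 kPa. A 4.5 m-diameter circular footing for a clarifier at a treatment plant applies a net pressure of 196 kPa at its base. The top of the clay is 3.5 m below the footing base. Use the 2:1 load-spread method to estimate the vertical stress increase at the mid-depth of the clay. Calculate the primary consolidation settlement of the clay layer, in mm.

S_c ≈ 29.9 mm

Mid-depth of clay below the footing base: z = 3.5 + 2.7/2 = 4.85 m.
Stress increase at mid-clay by the 2:1 spreading method:
Δσ ≈ qD²/(D+z)² = 196×4.5²/(4.5+4.85)² = 45.4 kPa
Final effective stress: σ'_f = 123 + 45.4 = 168.4 kPa.
σ'_f = 168.4 > σ'_p = 133 kPa, so the stress path crosses the preconsolidation pressure — recompression up to σ'_p, then virgin compression beyond:
S_c = H/(1+e₀)·[C_r·log₁₀(σ'_p/σ'_0) + C_c·log₁₀(σ'_f/σ'_p)]
    = 2.7/2.14 × [0.035×log₁₀(133/123) + 0.22×log₁₀(168.4/133)]
    = 1.2617 × [0.0011881 + 0.022548] = 0.02995 m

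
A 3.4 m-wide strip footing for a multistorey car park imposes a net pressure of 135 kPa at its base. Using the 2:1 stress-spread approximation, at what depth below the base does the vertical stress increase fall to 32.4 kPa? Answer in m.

z ≈ 10.8 m

2:1 spreading — at depth z the loaded area has grown by z in each plan dimension:
qB/(B+z) = Δσ_z ⇒ z = qB/Δσ_z − B = 135×3.4/32.4 − 3.4 = 10.77 m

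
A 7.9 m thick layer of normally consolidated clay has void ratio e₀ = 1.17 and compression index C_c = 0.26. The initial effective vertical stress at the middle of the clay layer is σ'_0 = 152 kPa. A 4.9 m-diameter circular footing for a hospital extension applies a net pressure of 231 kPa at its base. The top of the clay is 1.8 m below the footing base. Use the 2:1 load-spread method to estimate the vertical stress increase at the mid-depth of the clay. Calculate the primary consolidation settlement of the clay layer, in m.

Mid-depth of clay below the footing base: z = 1.8 + 7.9/2 = 5.75 m.
Stress increase at mid-clay by the 2:1 spreading method:
Δσ ≈ qD²/(D+z)² = 231×4.9²/(4.9+5.75)² = 48.9 kPa
Final effective stress: σ'_f = σ'_0 + Δσ = 152 + 48.9 = 200.9 kPa.
Normally consolidated clay, so the full stress increment lies on the virgin compression line:
S_c = C_c·H/(1+e₀)·log₁₀(σ'_f/σ'_0) = 0.26×7.9/(1+1.17)×log₁₀(200.9/152)
    = 0.94654 × 0.12114 = 0.1147 m

S_c ≈ 0.115 m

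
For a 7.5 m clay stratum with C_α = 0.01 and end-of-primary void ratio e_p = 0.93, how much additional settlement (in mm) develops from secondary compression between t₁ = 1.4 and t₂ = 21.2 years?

S_s ≈ 45.9 mm

Secondary compression: S_s = C_α·H/(1+e_p)·log₁₀(t₂/t₁)
S_s = 0.01×7.5/(1+0.93)×log₁₀(21.2/1.4)
    = 0.03886 × 1.18 = 0.04586 m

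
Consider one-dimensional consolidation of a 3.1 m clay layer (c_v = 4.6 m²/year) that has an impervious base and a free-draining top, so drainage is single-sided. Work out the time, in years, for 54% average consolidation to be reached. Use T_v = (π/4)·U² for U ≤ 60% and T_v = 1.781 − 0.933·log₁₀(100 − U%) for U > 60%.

Drainage path length: H_d = H = 3.1 m (single drainage).
U ≤ 60%: T_v = (π/4)·U² = (π/4)×0.54² = 0.22902.
t = T_v·H_d²/c_v = 0.22902×3.1²/4.6 = 0.4785 years.

t ≈ 0.478 years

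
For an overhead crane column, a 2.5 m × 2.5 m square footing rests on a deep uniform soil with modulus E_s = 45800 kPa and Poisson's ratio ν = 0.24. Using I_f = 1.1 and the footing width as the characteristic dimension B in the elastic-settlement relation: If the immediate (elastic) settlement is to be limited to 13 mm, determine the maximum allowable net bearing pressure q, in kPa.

q ≈ 230 kPa

S_e = q·B·(1−ν²)/E_s · I_f  ⇒  q = S_e·E_s / (B·(1−ν²)·I_f).
q = 0.013 × 45800 / (2.5 × 0.9424 × 1.1) = 229.7 kPa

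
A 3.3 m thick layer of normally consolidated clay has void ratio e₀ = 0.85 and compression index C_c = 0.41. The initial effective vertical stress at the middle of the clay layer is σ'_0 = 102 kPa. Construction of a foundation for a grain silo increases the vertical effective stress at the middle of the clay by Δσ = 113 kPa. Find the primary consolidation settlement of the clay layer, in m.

S_c ≈ 0.237 m

Final effective stress: σ'_f = σ'_0 + Δσ = 102 + 113 = 215 kPa.
Normally consolidated clay, so the full stress increment lies on the virgin compression line:
S_c = C_c·H/(1+e₀)·log₁₀(σ'_f/σ'_0) = 0.41×3.3/(1+0.85)×log₁₀(215/102)
    = 0.73135 × 0.32384 = 0.2368 m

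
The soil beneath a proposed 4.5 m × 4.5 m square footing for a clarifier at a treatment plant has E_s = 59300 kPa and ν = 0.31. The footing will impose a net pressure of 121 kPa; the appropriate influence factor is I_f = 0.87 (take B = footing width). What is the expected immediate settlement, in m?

S_e ≈ 0.00722 m

Immediate (elastic) settlement: S_e = q·B·(1−ν²)/E_s · I_f.
S_e = 121 × 4.5 × (1 − 0.31²) / 59300 × 0.87
    = 121 × 4.5 × 0.9039 / 59300 × 0.87
    = 0.007221 m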